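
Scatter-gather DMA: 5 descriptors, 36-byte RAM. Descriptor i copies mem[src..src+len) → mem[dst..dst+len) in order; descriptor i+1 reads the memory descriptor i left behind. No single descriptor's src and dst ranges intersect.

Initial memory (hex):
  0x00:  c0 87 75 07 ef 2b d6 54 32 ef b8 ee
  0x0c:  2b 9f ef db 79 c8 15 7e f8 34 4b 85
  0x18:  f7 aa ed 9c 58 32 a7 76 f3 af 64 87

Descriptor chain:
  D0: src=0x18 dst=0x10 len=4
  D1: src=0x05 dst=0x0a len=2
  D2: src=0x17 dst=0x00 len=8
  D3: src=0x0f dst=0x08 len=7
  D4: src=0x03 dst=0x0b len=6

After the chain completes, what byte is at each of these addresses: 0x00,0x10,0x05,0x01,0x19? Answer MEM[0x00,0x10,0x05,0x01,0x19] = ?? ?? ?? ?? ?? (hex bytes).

MEM[0x00,0x10,0x05,0x01,0x19] = 85 db 58 f7 aa

[0] 0x18->0x10 len=4 : f7 aa ed 9c
[1] 0x05->0x0a len=2 : 2b d6
[2] 0x17->0x00 len=8 : 85 f7 aa ed 9c 58 32 a7
[3] 0x0f->0x08 len=7 : db f7 aa ed 9c f8 34
[4] 0x03->0x0b len=6 : ed 9c 58 32 a7 db
query mem[0x00]=0x85, mem[0x10]=0xdb, mem[0x05]=0x58, mem[0x01]=0xf7, mem[0x19]=0xaa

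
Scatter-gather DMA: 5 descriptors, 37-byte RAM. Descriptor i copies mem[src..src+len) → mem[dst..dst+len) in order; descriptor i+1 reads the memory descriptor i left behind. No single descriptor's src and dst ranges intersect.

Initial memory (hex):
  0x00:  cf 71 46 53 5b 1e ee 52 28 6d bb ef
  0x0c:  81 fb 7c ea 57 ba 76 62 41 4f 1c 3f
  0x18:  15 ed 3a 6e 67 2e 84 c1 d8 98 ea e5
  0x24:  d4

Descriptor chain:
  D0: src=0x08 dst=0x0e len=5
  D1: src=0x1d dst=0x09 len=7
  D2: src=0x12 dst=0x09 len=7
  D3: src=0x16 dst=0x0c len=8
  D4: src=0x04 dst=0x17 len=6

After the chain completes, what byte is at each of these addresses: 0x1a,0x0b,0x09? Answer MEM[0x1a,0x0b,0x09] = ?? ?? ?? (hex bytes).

  after D0: wrote 5B at 0x0e = 286dbbef81
  after D1: wrote 7B at 0x09 = 2e84c1d898eae5
  after D2: wrote 7B at 0x09 = 8162414f1c3f15
  after D3: wrote 8B at 0x0c = 1c3f15ed3a6e672e
  after D4: wrote 6B at 0x17 = 5b1eee522881
query mem[0x1a]=0x52, mem[0x0b]=0x41, mem[0x09]=0x81

MEM[0x1a,0x0b,0x09] = 52 41 81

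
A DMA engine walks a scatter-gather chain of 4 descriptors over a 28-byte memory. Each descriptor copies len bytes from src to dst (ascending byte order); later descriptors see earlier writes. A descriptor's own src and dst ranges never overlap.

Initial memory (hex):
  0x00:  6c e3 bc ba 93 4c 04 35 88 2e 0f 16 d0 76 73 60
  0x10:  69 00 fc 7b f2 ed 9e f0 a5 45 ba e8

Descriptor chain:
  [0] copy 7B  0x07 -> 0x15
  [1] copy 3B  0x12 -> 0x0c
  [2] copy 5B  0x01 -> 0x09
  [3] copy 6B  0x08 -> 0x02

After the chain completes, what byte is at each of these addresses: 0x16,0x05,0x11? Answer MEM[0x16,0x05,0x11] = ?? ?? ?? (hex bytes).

MEM[0x16,0x05,0x11] = 88 ba 00

D0: mem[0x15..0x1b] <- [35 88 2e 0f 16 d0 76]
D1: mem[0x0c..0x0e] <- [fc 7b f2]
D2: mem[0x09..0x0d] <- [e3 bc ba 93 4c]
D3: mem[0x02..0x07] <- [88 e3 bc ba 93 4c]
query mem[0x16]=0x88, mem[0x05]=0xba, mem[0x11]=0x00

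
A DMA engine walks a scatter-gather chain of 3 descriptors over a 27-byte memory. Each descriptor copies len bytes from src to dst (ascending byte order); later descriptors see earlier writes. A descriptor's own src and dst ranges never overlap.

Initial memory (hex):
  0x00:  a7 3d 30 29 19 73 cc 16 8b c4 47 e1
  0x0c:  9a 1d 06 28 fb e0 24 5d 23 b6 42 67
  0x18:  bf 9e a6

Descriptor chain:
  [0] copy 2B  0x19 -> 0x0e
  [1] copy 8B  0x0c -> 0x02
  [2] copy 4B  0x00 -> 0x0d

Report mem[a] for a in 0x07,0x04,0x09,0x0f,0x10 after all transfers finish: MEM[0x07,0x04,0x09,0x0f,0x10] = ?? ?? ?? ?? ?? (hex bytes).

MEM[0x07,0x04,0x09,0x0f,0x10] = e0 9e 5d 9a 1d

[0] 0x19->0x0e len=2 : 9e a6
[1] 0x0c->0x02 len=8 : 9a 1d 9e a6 fb e0 24 5d
[2] 0x00->0x0d len=4 : a7 3d 9a 1d
query mem[0x07]=0xe0, mem[0x04]=0x9e, mem[0x09]=0x5d, mem[0x0f]=0x9a, mem[0x10]=0x1d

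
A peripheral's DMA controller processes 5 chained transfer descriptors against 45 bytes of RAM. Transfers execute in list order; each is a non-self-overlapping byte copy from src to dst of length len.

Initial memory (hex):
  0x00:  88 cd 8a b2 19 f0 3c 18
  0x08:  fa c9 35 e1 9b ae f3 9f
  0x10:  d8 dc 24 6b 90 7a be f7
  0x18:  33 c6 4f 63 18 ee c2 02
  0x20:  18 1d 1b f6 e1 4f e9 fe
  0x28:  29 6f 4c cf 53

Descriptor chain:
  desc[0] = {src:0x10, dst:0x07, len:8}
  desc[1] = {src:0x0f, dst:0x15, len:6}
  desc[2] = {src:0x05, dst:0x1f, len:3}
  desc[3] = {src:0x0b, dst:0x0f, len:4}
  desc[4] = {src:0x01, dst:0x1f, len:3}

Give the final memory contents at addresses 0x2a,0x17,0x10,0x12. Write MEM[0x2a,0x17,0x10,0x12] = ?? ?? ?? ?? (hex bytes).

#0 dst[0x07+8] := {0xd8,0xdc,0x24,0x6b,0x90,0x7a,0xbe,0xf7}
#1 dst[0x15+6] := {0x9f,0xd8,0xdc,0x24,0x6b,0x90}
#2 dst[0x1f+3] := {0xf0,0x3c,0xd8}
#3 dst[0x0f+4] := {0x90,0x7a,0xbe,0xf7}
#4 dst[0x1f+3] := {0xcd,0x8a,0xb2}
query mem[0x2a]=0x4c, mem[0x17]=0xdc, mem[0x10]=0x7a, mem[0x12]=0xf7

MEM[0x2a,0x17,0x10,0x12] = 4c dc 7a f7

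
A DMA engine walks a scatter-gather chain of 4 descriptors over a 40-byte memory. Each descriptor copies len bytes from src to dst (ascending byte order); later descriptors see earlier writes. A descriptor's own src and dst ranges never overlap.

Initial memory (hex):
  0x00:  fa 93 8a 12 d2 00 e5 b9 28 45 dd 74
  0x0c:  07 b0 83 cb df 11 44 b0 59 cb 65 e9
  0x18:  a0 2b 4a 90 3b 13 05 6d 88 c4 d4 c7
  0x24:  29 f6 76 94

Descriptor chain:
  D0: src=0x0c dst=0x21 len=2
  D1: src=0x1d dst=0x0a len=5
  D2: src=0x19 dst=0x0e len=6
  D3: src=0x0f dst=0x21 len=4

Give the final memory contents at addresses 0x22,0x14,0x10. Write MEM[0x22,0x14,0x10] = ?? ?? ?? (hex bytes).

MEM[0x22,0x14,0x10] = 90 59 90

#0 dst[0x21+2] := {0x07,0xb0}
#1 dst[0x0a+5] := {0x13,0x05,0x6d,0x88,0x07}
#2 dst[0x0e+6] := {0x2b,0x4a,0x90,0x3b,0x13,0x05}
#3 dst[0x21+4] := {0x4a,0x90,0x3b,0x13}
query mem[0x22]=0x90, mem[0x14]=0x59, mem[0x10]=0x90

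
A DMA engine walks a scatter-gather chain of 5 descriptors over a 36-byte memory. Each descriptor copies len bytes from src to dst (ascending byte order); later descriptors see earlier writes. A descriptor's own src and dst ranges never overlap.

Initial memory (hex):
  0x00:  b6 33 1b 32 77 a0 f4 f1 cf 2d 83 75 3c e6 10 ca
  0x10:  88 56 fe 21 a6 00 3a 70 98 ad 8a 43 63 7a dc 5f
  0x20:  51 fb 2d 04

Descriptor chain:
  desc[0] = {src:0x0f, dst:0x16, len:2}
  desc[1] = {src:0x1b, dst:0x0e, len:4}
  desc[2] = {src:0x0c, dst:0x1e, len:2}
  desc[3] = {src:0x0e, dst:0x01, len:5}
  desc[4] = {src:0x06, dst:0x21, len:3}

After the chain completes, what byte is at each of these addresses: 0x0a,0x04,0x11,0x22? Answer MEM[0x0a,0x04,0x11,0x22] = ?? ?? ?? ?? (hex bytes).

MEM[0x0a,0x04,0x11,0x22] = 83 dc dc f1

#0 dst[0x16+2] := {0xca,0x88}
#1 dst[0x0e+4] := {0x43,0x63,0x7a,0xdc}
#2 dst[0x1e+2] := {0x3c,0xe6}
#3 dst[0x01+5] := {0x43,0x63,0x7a,0xdc,0xfe}
#4 dst[0x21+3] := {0xf4,0xf1,0xcf}
query mem[0x0a]=0x83, mem[0x04]=0xdc, mem[0x11]=0xdc, mem[0x22]=0xf1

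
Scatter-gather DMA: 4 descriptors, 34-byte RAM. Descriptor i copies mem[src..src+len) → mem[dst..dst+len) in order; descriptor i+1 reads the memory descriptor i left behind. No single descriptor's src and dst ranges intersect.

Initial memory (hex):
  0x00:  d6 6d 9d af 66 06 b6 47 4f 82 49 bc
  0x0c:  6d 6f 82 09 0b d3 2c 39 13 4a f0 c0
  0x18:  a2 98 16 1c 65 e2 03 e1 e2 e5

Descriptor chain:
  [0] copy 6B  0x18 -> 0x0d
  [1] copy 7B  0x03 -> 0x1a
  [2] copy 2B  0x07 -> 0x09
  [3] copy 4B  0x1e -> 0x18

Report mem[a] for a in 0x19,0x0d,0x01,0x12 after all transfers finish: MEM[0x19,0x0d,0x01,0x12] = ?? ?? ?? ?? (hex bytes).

MEM[0x19,0x0d,0x01,0x12] = 4f a2 6d e2

D0: mem[0x0d..0x12] <- [a2 98 16 1c 65 e2]
D1: mem[0x1a..0x20] <- [af 66 06 b6 47 4f 82]
D2: mem[0x09..0x0a] <- [47 4f]
D3: mem[0x18..0x1b] <- [47 4f 82 e5]
query mem[0x19]=0x4f, mem[0x0d]=0xa2, mem[0x01]=0x6d, mem[0x12]=0xe2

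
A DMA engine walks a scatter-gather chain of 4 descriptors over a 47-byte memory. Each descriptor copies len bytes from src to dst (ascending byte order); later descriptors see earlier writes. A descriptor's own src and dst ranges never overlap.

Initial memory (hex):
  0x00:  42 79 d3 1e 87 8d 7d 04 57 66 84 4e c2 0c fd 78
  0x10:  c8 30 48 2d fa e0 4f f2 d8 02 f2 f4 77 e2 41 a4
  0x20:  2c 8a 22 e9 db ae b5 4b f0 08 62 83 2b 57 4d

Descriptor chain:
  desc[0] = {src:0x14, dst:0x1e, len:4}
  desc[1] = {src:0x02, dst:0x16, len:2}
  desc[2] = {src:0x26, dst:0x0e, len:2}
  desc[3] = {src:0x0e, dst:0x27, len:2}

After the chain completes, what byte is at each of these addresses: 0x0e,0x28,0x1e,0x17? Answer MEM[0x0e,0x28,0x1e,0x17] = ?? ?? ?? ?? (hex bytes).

[0] 0x14->0x1e len=4 : fa e0 4f f2
[1] 0x02->0x16 len=2 : d3 1e
[2] 0x26->0x0e len=2 : b5 4b
[3] 0x0e->0x27 len=2 : b5 4b
query mem[0x0e]=0xb5, mem[0x28]=0x4b, mem[0x1e]=0xfa, mem[0x17]=0x1e

MEM[0x0e,0x28,0x1e,0x17] = b5 4b fa 1e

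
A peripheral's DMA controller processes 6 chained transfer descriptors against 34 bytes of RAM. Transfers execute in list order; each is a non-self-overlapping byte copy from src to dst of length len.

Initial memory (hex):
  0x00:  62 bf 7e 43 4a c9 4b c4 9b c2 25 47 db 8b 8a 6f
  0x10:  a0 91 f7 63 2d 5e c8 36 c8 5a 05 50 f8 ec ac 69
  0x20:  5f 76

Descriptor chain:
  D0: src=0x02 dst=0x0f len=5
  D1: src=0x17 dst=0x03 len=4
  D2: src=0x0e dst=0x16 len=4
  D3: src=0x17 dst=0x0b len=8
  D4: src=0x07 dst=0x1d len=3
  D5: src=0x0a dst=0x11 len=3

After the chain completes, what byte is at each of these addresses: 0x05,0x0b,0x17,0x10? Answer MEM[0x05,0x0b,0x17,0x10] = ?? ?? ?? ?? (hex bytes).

  after D0: wrote 5B at 0x0f = 7e434ac94b
  after D1: wrote 4B at 0x03 = 36c85a05
  after D2: wrote 4B at 0x16 = 8a7e434a
  after D3: wrote 8B at 0x0b = 7e434a0550f8ecac
  after D4: wrote 3B at 0x1d = c49bc2
  after D5: wrote 3B at 0x11 = 257e43
query mem[0x05]=0x5a, mem[0x0b]=0x7e, mem[0x17]=0x7e, mem[0x10]=0xf8

MEM[0x05,0x0b,0x17,0x10] = 5a 7e 7e f8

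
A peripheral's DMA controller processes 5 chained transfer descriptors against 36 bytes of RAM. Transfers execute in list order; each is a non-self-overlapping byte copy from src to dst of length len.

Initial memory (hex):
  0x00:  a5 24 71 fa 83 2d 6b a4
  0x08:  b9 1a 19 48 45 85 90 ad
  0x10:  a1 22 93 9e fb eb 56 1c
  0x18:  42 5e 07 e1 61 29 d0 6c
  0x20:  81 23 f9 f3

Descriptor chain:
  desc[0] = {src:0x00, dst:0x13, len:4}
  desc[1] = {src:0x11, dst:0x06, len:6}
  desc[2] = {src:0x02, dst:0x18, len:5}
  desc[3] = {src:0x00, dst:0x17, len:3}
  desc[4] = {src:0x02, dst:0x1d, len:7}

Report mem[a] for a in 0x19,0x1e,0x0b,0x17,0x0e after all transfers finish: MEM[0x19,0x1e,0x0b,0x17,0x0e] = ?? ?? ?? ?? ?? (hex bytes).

MEM[0x19,0x1e,0x0b,0x17,0x0e] = 71 fa fa a5 90

#0 dst[0x13+4] := {0xa5,0x24,0x71,0xfa}
#1 dst[0x06+6] := {0x22,0x93,0xa5,0x24,0x71,0xfa}
#2 dst[0x18+5] := {0x71,0xfa,0x83,0x2d,0x22}
#3 dst[0x17+3] := {0xa5,0x24,0x71}
#4 dst[0x1d+7] := {0x71,0xfa,0x83,0x2d,0x22,0x93,0xa5}
query mem[0x19]=0x71, mem[0x1e]=0xfa, mem[0x0b]=0xfa, mem[0x17]=0xa5, mem[0x0e]=0x90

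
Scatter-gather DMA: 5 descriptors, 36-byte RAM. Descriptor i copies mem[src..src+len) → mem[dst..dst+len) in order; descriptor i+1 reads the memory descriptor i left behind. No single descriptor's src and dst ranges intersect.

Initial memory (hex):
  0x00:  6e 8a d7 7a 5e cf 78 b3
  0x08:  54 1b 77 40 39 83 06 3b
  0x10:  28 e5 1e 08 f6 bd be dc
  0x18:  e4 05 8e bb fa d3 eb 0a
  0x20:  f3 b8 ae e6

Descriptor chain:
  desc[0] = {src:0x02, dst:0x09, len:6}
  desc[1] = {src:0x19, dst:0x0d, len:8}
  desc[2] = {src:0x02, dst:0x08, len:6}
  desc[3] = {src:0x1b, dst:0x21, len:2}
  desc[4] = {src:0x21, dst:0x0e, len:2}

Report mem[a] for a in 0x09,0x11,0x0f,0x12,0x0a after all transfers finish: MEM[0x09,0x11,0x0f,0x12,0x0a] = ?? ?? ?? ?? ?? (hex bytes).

MEM[0x09,0x11,0x0f,0x12,0x0a] = 7a d3 fa eb 5e

D0: mem[0x09..0x0e] <- [d7 7a 5e cf 78 b3]
D1: mem[0x0d..0x14] <- [05 8e bb fa d3 eb 0a f3]
D2: mem[0x08..0x0d] <- [d7 7a 5e cf 78 b3]
D3: mem[0x21..0x22] <- [bb fa]
D4: mem[0x0e..0x0f] <- [bb fa]
query mem[0x09]=0x7a, mem[0x11]=0xd3, mem[0x0f]=0xfa, mem[0x12]=0xeb, mem[0x0a]=0x5e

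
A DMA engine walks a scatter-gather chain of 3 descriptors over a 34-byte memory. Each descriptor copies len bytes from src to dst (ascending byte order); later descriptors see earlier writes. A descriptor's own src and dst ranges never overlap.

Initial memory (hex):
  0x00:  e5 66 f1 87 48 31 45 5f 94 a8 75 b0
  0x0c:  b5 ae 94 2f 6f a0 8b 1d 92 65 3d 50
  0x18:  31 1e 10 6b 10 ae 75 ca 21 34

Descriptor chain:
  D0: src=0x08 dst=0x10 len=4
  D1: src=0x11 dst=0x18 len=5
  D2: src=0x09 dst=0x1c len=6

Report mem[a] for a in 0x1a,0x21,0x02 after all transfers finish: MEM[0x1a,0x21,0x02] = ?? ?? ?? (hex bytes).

MEM[0x1a,0x21,0x02] = b0 94 f1

#0 dst[0x10+4] := {0x94,0xa8,0x75,0xb0}
#1 dst[0x18+5] := {0xa8,0x75,0xb0,0x92,0x65}
#2 dst[0x1c+6] := {0xa8,0x75,0xb0,0xb5,0xae,0x94}
query mem[0x1a]=0xb0, mem[0x21]=0x94, mem[0x02]=0xf1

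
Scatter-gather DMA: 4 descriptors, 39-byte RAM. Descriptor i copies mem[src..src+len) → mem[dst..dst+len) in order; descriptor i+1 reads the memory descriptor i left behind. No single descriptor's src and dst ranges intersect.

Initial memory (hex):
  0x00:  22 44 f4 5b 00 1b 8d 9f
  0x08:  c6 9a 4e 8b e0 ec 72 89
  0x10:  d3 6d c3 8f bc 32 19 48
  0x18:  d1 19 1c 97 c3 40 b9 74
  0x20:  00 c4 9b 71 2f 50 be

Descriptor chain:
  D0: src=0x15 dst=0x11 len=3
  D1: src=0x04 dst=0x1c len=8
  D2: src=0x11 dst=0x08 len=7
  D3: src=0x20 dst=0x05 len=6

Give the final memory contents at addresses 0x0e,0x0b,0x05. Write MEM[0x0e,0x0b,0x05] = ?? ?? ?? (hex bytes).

MEM[0x0e,0x0b,0x05] = 48 bc c6

#0 dst[0x11+3] := {0x32,0x19,0x48}
#1 dst[0x1c+8] := {0x00,0x1b,0x8d,0x9f,0xc6,0x9a,0x4e,0x8b}
#2 dst[0x08+7] := {0x32,0x19,0x48,0xbc,0x32,0x19,0x48}
#3 dst[0x05+6] := {0xc6,0x9a,0x4e,0x8b,0x2f,0x50}
query mem[0x0e]=0x48, mem[0x0b]=0xbc, mem[0x05]=0xc6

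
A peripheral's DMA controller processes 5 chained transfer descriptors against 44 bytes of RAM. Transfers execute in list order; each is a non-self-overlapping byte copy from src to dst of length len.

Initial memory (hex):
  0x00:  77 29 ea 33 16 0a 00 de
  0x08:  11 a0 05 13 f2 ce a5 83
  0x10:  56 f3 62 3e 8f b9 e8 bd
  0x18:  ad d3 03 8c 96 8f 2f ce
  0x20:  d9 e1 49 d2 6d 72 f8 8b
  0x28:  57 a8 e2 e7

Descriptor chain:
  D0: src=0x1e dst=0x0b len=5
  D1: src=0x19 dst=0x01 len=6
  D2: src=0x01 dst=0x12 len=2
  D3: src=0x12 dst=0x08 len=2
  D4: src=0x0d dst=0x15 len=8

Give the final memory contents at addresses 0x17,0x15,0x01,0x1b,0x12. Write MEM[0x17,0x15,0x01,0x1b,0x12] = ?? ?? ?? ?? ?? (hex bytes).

D0: mem[0x0b..0x0f] <- [2f ce d9 e1 49]
D1: mem[0x01..0x06] <- [d3 03 8c 96 8f 2f]
D2: mem[0x12..0x13] <- [d3 03]
D3: mem[0x08..0x09] <- [d3 03]
D4: mem[0x15..0x1c] <- [d9 e1 49 56 f3 d3 03 8f]
query mem[0x17]=0x49, mem[0x15]=0xd9, mem[0x01]=0xd3, mem[0x1b]=0x03, mem[0x12]=0xd3

MEM[0x17,0x15,0x01,0x1b,0x12] = 49 d9 d3 03 d3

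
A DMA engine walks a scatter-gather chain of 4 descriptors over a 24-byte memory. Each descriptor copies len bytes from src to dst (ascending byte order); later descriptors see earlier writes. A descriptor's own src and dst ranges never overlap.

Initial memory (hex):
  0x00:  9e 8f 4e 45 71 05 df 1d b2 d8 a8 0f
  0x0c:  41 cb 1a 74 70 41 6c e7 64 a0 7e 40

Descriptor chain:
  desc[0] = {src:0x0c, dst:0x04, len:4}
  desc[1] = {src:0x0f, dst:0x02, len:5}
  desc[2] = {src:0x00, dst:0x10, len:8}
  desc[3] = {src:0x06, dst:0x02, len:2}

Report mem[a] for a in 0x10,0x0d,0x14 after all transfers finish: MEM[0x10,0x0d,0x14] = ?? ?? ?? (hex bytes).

MEM[0x10,0x0d,0x14] = 9e cb 41

[0] 0x0c->0x04 len=4 : 41 cb 1a 74
[1] 0x0f->0x02 len=5 : 74 70 41 6c e7
[2] 0x00->0x10 len=8 : 9e 8f 74 70 41 6c e7 74
[3] 0x06->0x02 len=2 : e7 74
query mem[0x10]=0x9e, mem[0x0d]=0xcb, mem[0x14]=0x41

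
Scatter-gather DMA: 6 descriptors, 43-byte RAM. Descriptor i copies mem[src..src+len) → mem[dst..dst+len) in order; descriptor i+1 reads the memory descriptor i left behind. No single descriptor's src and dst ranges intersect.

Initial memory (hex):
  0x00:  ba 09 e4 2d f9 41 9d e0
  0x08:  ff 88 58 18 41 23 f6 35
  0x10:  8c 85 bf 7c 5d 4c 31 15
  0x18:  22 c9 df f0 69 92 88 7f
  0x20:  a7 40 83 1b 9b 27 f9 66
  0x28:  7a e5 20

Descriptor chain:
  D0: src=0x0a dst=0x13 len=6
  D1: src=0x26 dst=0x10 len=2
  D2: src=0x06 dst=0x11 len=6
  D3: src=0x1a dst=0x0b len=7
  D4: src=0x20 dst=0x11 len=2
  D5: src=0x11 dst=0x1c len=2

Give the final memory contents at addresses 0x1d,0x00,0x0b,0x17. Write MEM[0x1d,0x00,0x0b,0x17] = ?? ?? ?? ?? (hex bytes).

MEM[0x1d,0x00,0x0b,0x17] = 40 ba df f6

  after D0: wrote 6B at 0x13 = 58184123f635
  after D1: wrote 2B at 0x10 = f966
  after D2: wrote 6B at 0x11 = 9de0ff885818
  after D3: wrote 7B at 0x0b = dff06992887fa7
  after D4: wrote 2B at 0x11 = a740
  after D5: wrote 2B at 0x1c = a740
query mem[0x1d]=0x40, mem[0x00]=0xba, mem[0x0b]=0xdf, mem[0x17]=0xf6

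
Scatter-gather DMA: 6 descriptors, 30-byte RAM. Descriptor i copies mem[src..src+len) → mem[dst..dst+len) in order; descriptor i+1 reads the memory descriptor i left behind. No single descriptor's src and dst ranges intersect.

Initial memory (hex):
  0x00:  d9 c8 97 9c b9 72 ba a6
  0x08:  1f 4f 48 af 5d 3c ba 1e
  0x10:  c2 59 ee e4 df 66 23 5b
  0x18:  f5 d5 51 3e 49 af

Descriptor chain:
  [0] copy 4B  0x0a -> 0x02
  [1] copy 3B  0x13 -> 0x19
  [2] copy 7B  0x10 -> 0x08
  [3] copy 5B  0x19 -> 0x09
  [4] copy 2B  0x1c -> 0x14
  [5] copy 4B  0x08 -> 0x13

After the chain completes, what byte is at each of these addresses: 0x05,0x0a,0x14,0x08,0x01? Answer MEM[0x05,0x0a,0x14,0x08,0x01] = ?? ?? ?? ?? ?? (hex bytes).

#0 dst[0x02+4] := {0x48,0xaf,0x5d,0x3c}
#1 dst[0x19+3] := {0xe4,0xdf,0x66}
#2 dst[0x08+7] := {0xc2,0x59,0xee,0xe4,0xdf,0x66,0x23}
#3 dst[0x09+5] := {0xe4,0xdf,0x66,0x49,0xaf}
#4 dst[0x14+2] := {0x49,0xaf}
#5 dst[0x13+4] := {0xc2,0xe4,0xdf,0x66}
query mem[0x05]=0x3c, mem[0x0a]=0xdf, mem[0x14]=0xe4, mem[0x08]=0xc2, mem[0x01]=0xc8

MEM[0x05,0x0a,0x14,0x08,0x01] = 3c df e4 c2 c8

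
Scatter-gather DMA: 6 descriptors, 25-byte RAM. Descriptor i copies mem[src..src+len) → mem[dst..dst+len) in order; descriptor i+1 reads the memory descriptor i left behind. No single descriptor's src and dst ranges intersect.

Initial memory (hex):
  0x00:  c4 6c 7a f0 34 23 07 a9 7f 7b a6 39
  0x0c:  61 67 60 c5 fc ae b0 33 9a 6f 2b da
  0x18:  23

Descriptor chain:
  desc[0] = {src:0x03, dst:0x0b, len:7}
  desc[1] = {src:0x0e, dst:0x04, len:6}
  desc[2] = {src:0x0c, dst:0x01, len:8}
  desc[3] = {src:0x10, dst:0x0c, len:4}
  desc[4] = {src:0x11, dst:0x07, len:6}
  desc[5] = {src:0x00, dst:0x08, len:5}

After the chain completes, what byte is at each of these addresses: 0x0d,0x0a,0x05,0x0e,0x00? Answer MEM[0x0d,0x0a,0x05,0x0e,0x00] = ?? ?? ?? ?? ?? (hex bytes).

MEM[0x0d,0x0a,0x05,0x0e,0x00] = 7b 23 7f b0 c4

D0: mem[0x0b..0x11] <- [f0 34 23 07 a9 7f 7b]
D1: mem[0x04..0x09] <- [07 a9 7f 7b b0 33]
D2: mem[0x01..0x08] <- [34 23 07 a9 7f 7b b0 33]
D3: mem[0x0c..0x0f] <- [7f 7b b0 33]
D4: mem[0x07..0x0c] <- [7b b0 33 9a 6f 2b]
D5: mem[0x08..0x0c] <- [c4 34 23 07 a9]
query mem[0x0d]=0x7b, mem[0x0a]=0x23, mem[0x05]=0x7f, mem[0x0e]=0xb0, mem[0x00]=0xc4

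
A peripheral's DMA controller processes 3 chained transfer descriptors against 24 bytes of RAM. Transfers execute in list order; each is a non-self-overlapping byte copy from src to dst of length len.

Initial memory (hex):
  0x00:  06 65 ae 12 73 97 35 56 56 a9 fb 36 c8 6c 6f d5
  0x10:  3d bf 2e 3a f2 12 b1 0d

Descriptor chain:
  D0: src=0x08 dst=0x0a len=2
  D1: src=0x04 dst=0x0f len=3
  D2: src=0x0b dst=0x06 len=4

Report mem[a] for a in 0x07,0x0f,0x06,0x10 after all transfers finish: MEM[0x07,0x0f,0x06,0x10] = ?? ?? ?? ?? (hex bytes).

MEM[0x07,0x0f,0x06,0x10] = c8 73 a9 97

  after D0: wrote 2B at 0x0a = 56a9
  after D1: wrote 3B at 0x0f = 739735
  after D2: wrote 4B at 0x06 = a9c86c6f
query mem[0x07]=0xc8, mem[0x0f]=0x73, mem[0x06]=0xa9, mem[0x10]=0x97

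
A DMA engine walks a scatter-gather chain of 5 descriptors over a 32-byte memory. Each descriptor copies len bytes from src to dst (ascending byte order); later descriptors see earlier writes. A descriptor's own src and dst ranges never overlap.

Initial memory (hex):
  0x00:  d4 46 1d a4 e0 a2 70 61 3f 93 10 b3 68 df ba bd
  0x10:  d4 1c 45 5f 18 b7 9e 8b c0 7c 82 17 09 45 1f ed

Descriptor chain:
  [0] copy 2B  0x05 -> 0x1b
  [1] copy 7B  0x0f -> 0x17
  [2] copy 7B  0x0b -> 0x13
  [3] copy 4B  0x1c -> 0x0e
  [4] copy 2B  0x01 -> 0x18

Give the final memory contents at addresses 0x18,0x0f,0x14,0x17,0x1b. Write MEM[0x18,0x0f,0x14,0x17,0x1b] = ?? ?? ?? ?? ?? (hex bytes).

D0: mem[0x1b..0x1c] <- [a2 70]
D1: mem[0x17..0x1d] <- [bd d4 1c 45 5f 18 b7]
D2: mem[0x13..0x19] <- [b3 68 df ba bd d4 1c]
D3: mem[0x0e..0x11] <- [18 b7 1f ed]
D4: mem[0x18..0x19] <- [46 1d]
query mem[0x18]=0x46, mem[0x0f]=0xb7, mem[0x14]=0x68, mem[0x17]=0xbd, mem[0x1b]=0x5f

MEM[0x18,0x0f,0x14,0x17,0x1b] = 46 b7 68 bd 5f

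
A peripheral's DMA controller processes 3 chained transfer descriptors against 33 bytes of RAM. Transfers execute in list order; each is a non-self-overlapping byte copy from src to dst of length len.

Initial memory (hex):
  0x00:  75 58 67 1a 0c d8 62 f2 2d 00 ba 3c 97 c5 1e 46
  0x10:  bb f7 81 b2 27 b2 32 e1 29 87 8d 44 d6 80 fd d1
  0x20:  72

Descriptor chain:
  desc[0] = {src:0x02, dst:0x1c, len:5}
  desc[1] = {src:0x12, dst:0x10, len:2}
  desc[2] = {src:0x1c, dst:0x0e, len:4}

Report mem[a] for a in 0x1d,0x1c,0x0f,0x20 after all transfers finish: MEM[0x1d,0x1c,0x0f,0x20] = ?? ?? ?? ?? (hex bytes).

MEM[0x1d,0x1c,0x0f,0x20] = 1a 67 1a 62

  after D0: wrote 5B at 0x1c = 671a0cd862
  after D1: wrote 2B at 0x10 = 81b2
  after D2: wrote 4B at 0x0e = 671a0cd8
query mem[0x1d]=0x1a, mem[0x1c]=0x67, mem[0x0f]=0x1a, mem[0x20]=0x62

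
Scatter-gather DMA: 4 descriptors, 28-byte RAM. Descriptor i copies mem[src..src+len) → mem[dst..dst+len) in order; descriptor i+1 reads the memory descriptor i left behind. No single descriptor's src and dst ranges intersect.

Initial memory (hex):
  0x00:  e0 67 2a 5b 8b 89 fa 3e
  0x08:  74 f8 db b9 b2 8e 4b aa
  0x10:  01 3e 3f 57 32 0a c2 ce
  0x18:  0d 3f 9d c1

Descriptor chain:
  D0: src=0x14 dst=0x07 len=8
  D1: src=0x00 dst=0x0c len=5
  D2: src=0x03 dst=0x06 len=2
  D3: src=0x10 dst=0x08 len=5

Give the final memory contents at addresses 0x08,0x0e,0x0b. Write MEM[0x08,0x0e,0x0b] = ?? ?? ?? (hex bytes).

MEM[0x08,0x0e,0x0b] = 8b 2a 57

[0] 0x14->0x07 len=8 : 32 0a c2 ce 0d 3f 9d c1
[1] 0x00->0x0c len=5 : e0 67 2a 5b 8b
[2] 0x03->0x06 len=2 : 5b 8b
[3] 0x10->0x08 len=5 : 8b 3e 3f 57 32
query mem[0x08]=0x8b, mem[0x0e]=0x2a, mem[0x0b]=0x57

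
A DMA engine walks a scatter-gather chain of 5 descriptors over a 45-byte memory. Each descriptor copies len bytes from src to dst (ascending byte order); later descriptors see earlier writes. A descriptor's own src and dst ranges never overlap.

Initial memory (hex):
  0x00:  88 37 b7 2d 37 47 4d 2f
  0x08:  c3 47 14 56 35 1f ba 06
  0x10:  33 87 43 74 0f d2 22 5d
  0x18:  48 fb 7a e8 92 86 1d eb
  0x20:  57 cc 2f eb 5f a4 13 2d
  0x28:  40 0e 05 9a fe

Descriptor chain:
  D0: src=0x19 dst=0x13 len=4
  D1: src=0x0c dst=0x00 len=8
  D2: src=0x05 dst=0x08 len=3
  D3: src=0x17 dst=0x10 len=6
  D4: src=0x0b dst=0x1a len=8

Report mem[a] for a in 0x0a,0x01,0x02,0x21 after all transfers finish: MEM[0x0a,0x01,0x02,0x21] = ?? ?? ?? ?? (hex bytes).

MEM[0x0a,0x01,0x02,0x21] = fb 1f ba fb

#0 dst[0x13+4] := {0xfb,0x7a,0xe8,0x92}
#1 dst[0x00+8] := {0x35,0x1f,0xba,0x06,0x33,0x87,0x43,0xfb}
#2 dst[0x08+3] := {0x87,0x43,0xfb}
#3 dst[0x10+6] := {0x5d,0x48,0xfb,0x7a,0xe8,0x92}
#4 dst[0x1a+8] := {0x56,0x35,0x1f,0xba,0x06,0x5d,0x48,0xfb}
query mem[0x0a]=0xfb, mem[0x01]=0x1f, mem[0x02]=0xba, mem[0x21]=0xfb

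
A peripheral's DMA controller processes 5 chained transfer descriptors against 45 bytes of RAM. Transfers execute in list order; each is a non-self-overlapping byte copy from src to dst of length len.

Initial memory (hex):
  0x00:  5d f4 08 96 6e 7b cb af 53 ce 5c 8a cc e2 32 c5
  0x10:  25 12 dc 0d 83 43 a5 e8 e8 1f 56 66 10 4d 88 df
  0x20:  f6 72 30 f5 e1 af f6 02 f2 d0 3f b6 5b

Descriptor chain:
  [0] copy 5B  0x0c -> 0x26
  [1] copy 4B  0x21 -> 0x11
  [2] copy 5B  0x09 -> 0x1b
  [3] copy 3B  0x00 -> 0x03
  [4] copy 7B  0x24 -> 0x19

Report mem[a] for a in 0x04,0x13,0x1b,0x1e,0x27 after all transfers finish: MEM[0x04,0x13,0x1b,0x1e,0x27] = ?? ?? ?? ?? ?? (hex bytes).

MEM[0x04,0x13,0x1b,0x1e,0x27] = f4 f5 cc c5 e2

D0: mem[0x26..0x2a] <- [cc e2 32 c5 25]
D1: mem[0x11..0x14] <- [72 30 f5 e1]
D2: mem[0x1b..0x1f] <- [ce 5c 8a cc e2]
D3: mem[0x03..0x05] <- [5d f4 08]
D4: mem[0x19..0x1f] <- [e1 af cc e2 32 c5 25]
query mem[0x04]=0xf4, mem[0x13]=0xf5, mem[0x1b]=0xcc, mem[0x1e]=0xc5, mem[0x27]=0xe2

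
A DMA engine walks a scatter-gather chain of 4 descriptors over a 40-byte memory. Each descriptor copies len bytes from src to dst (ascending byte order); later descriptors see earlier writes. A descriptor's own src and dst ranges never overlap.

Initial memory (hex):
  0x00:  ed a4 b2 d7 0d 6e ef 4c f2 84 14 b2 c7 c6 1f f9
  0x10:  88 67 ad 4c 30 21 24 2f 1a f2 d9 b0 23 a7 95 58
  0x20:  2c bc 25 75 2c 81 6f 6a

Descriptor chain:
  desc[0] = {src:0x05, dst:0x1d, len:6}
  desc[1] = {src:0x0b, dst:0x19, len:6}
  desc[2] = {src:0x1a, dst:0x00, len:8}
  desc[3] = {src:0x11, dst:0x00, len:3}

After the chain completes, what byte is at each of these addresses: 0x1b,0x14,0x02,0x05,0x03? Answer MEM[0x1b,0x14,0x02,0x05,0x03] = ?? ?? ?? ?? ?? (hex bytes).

[0] 0x05->0x1d len=6 : 6e ef 4c f2 84 14
[1] 0x0b->0x19 len=6 : b2 c7 c6 1f f9 88
[2] 0x1a->0x00 len=8 : c7 c6 1f f9 88 4c f2 84
[3] 0x11->0x00 len=3 : 67 ad 4c
query mem[0x1b]=0xc6, mem[0x14]=0x30, mem[0x02]=0x4c, mem[0x05]=0x4c, mem[0x03]=0xf9

MEM[0x1b,0x14,0x02,0x05,0x03] = c6 30 4c 4c f9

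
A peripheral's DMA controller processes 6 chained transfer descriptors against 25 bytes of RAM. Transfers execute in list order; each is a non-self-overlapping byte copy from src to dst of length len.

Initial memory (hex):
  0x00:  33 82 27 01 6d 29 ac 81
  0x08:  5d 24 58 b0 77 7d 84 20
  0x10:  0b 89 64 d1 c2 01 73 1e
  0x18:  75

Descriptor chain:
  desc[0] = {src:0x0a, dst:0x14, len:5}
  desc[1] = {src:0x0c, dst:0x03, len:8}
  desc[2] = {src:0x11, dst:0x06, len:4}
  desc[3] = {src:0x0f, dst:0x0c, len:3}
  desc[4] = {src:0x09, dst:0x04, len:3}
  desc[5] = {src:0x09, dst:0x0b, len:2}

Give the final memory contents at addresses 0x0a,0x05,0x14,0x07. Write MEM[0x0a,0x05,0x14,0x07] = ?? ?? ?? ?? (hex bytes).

MEM[0x0a,0x05,0x14,0x07] = d1 d1 58 64

D0: mem[0x14..0x18] <- [58 b0 77 7d 84]
D1: mem[0x03..0x0a] <- [77 7d 84 20 0b 89 64 d1]
D2: mem[0x06..0x09] <- [89 64 d1 58]
D3: mem[0x0c..0x0e] <- [20 0b 89]
D4: mem[0x04..0x06] <- [58 d1 b0]
D5: mem[0x0b..0x0c] <- [58 d1]
query mem[0x0a]=0xd1, mem[0x05]=0xd1, mem[0x14]=0x58, mem[0x07]=0x64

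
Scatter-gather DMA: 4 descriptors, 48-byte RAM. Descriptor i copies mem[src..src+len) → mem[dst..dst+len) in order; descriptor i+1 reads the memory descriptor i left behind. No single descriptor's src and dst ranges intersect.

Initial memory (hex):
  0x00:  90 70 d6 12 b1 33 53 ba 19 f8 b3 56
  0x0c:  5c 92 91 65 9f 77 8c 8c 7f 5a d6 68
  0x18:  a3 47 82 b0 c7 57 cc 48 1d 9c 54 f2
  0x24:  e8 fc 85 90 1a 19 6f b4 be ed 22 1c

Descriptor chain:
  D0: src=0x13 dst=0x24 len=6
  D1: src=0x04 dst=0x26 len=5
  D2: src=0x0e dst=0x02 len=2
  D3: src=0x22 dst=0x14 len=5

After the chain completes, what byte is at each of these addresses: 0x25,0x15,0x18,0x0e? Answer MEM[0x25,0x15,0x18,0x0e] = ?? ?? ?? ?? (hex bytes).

D0: mem[0x24..0x29] <- [8c 7f 5a d6 68 a3]
D1: mem[0x26..0x2a] <- [b1 33 53 ba 19]
D2: mem[0x02..0x03] <- [91 65]
D3: mem[0x14..0x18] <- [54 f2 8c 7f b1]
query mem[0x25]=0x7f, mem[0x15]=0xf2, mem[0x18]=0xb1, mem[0x0e]=0x91

MEM[0x25,0x15,0x18,0x0e] = 7f f2 b1 91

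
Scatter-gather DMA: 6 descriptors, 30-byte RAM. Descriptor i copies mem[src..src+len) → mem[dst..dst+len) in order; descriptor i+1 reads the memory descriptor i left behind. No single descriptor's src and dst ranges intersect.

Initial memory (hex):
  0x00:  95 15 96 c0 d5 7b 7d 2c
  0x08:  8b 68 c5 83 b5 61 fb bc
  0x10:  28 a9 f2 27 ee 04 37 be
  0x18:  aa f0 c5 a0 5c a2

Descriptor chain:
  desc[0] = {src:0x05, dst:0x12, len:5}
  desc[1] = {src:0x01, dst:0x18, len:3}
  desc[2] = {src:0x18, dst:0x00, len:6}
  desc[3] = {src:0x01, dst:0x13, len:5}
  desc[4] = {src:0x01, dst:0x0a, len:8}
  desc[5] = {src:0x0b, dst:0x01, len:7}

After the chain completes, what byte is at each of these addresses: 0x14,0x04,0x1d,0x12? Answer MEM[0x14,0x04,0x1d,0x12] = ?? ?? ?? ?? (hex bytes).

#0 dst[0x12+5] := {0x7b,0x7d,0x2c,0x8b,0x68}
#1 dst[0x18+3] := {0x15,0x96,0xc0}
#2 dst[0x00+6] := {0x15,0x96,0xc0,0xa0,0x5c,0xa2}
#3 dst[0x13+5] := {0x96,0xc0,0xa0,0x5c,0xa2}
#4 dst[0x0a+8] := {0x96,0xc0,0xa0,0x5c,0xa2,0x7d,0x2c,0x8b}
#5 dst[0x01+7] := {0xc0,0xa0,0x5c,0xa2,0x7d,0x2c,0x8b}
query mem[0x14]=0xc0, mem[0x04]=0xa2, mem[0x1d]=0xa2, mem[0x12]=0x7b

MEM[0x14,0x04,0x1d,0x12] = c0 a2 a2 7b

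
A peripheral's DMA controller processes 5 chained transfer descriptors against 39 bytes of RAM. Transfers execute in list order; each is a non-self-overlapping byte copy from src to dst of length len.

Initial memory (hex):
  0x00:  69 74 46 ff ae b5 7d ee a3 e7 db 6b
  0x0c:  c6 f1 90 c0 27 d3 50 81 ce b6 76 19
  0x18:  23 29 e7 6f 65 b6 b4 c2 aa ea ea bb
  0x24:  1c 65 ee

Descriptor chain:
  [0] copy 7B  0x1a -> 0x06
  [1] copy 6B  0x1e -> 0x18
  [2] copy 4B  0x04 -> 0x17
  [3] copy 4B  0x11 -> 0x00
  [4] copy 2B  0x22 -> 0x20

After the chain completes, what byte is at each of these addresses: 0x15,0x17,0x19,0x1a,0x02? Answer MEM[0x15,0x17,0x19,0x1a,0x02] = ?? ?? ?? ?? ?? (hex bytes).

MEM[0x15,0x17,0x19,0x1a,0x02] = b6 ae e7 6f 81

#0 dst[0x06+7] := {0xe7,0x6f,0x65,0xb6,0xb4,0xc2,0xaa}
#1 dst[0x18+6] := {0xb4,0xc2,0xaa,0xea,0xea,0xbb}
#2 dst[0x17+4] := {0xae,0xb5,0xe7,0x6f}
#3 dst[0x00+4] := {0xd3,0x50,0x81,0xce}
#4 dst[0x20+2] := {0xea,0xbb}
query mem[0x15]=0xb6, mem[0x17]=0xae, mem[0x19]=0xe7, mem[0x1a]=0x6f, mem[0x02]=0x81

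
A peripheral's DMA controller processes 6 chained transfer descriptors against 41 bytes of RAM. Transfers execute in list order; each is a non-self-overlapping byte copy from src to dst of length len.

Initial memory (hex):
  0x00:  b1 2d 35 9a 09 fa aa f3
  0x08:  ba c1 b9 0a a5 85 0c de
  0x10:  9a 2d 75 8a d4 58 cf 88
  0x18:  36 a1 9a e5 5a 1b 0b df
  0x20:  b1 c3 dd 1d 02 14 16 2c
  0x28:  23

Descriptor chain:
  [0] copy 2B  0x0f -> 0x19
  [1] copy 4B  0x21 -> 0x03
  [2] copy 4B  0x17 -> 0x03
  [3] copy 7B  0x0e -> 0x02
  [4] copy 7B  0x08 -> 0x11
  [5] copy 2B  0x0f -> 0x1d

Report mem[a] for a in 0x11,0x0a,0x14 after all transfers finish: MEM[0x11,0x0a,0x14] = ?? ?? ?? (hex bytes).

MEM[0x11,0x0a,0x14] = d4 b9 0a

  after D0: wrote 2B at 0x19 = de9a
  after D1: wrote 4B at 0x03 = c3dd1d02
  after D2: wrote 4B at 0x03 = 8836de9a
  after D3: wrote 7B at 0x02 = 0cde9a2d758ad4
  after D4: wrote 7B at 0x11 = d4c1b90aa5850c
  after D5: wrote 2B at 0x1d = de9a
query mem[0x11]=0xd4, mem[0x0a]=0xb9, mem[0x14]=0x0a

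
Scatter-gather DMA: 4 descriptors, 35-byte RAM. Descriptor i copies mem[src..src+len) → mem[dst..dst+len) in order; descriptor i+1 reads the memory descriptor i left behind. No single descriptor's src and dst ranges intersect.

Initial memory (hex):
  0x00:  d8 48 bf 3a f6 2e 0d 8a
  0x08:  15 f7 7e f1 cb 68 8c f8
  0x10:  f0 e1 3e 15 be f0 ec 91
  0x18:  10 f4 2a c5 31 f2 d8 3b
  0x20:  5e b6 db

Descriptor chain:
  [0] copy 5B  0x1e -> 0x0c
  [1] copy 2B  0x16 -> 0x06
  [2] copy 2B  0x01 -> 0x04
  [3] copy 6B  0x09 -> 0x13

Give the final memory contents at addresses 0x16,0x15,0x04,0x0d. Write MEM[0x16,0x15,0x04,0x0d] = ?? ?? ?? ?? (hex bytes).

MEM[0x16,0x15,0x04,0x0d] = d8 f1 48 3b

#0 dst[0x0c+5] := {0xd8,0x3b,0x5e,0xb6,0xdb}
#1 dst[0x06+2] := {0xec,0x91}
#2 dst[0x04+2] := {0x48,0xbf}
#3 dst[0x13+6] := {0xf7,0x7e,0xf1,0xd8,0x3b,0x5e}
query mem[0x16]=0xd8, mem[0x15]=0xf1, mem[0x04]=0x48, mem[0x0d]=0x3b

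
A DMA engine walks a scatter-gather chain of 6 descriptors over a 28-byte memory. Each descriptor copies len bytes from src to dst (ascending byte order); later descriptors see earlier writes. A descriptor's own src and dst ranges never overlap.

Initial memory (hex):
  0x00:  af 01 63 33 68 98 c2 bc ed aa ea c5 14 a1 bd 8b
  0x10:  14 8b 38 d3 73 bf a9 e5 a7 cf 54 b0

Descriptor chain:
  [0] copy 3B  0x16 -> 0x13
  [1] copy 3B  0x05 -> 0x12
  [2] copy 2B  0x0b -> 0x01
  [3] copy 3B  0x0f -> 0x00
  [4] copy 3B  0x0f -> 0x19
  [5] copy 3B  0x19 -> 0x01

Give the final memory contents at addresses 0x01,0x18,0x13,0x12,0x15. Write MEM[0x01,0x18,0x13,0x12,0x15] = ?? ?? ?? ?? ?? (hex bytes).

MEM[0x01,0x18,0x13,0x12,0x15] = 8b a7 c2 98 a7

D0: mem[0x13..0x15] <- [a9 e5 a7]
D1: mem[0x12..0x14] <- [98 c2 bc]
D2: mem[0x01..0x02] <- [c5 14]
D3: mem[0x00..0x02] <- [8b 14 8b]
D4: mem[0x19..0x1b] <- [8b 14 8b]
D5: mem[0x01..0x03] <- [8b 14 8b]
query mem[0x01]=0x8b, mem[0x18]=0xa7, mem[0x13]=0xc2, mem[0x12]=0x98, mem[0x15]=0xa7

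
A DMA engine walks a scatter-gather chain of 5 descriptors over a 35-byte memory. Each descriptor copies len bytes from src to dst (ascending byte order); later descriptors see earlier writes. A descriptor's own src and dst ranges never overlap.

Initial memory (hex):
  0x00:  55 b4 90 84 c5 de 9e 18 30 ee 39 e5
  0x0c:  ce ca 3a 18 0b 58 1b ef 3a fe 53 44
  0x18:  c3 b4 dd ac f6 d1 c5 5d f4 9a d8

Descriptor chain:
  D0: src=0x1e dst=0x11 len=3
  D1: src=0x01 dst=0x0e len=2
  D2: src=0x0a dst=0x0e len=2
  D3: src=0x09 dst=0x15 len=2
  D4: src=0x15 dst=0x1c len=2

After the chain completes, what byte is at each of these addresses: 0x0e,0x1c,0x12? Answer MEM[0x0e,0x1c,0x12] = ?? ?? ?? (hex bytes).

MEM[0x0e,0x1c,0x12] = 39 ee 5d

D0: mem[0x11..0x13] <- [c5 5d f4]
D1: mem[0x0e..0x0f] <- [b4 90]
D2: mem[0x0e..0x0f] <- [39 e5]
D3: mem[0x15..0x16] <- [ee 39]
D4: mem[0x1c..0x1d] <- [ee 39]
query mem[0x0e]=0x39, mem[0x1c]=0xee, mem[0x12]=0x5d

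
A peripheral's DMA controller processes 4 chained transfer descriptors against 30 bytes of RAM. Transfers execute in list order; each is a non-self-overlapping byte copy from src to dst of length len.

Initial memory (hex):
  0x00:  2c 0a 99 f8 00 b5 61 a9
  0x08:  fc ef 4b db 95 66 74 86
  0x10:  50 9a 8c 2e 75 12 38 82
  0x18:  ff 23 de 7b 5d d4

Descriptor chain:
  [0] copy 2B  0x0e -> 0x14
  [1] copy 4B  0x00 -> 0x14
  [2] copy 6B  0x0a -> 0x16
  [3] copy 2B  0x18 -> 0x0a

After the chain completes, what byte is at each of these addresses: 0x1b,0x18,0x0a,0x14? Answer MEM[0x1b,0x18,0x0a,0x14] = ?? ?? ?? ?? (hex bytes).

MEM[0x1b,0x18,0x0a,0x14] = 86 95 95 2c

  after D0: wrote 2B at 0x14 = 7486
  after D1: wrote 4B at 0x14 = 2c0a99f8
  after D2: wrote 6B at 0x16 = 4bdb95667486
  after D3: wrote 2B at 0x0a = 9566
query mem[0x1b]=0x86, mem[0x18]=0x95, mem[0x0a]=0x95, mem[0x14]=0x2c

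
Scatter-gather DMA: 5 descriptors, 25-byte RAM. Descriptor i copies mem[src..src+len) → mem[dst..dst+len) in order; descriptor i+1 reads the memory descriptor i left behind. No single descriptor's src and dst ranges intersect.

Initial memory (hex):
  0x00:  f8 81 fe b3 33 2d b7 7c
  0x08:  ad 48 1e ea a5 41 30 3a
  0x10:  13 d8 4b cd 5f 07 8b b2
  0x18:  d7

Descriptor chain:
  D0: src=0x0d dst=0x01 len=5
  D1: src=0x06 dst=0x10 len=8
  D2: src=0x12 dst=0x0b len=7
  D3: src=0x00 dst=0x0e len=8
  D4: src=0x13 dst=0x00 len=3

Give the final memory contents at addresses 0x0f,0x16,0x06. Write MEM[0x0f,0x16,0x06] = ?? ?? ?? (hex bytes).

MEM[0x0f,0x16,0x06] = 41 a5 b7

#0 dst[0x01+5] := {0x41,0x30,0x3a,0x13,0xd8}
#1 dst[0x10+8] := {0xb7,0x7c,0xad,0x48,0x1e,0xea,0xa5,0x41}
#2 dst[0x0b+7] := {0xad,0x48,0x1e,0xea,0xa5,0x41,0xd7}
#3 dst[0x0e+8] := {0xf8,0x41,0x30,0x3a,0x13,0xd8,0xb7,0x7c}
#4 dst[0x00+3] := {0xd8,0xb7,0x7c}
query mem[0x0f]=0x41, mem[0x16]=0xa5, mem[0x06]=0xb7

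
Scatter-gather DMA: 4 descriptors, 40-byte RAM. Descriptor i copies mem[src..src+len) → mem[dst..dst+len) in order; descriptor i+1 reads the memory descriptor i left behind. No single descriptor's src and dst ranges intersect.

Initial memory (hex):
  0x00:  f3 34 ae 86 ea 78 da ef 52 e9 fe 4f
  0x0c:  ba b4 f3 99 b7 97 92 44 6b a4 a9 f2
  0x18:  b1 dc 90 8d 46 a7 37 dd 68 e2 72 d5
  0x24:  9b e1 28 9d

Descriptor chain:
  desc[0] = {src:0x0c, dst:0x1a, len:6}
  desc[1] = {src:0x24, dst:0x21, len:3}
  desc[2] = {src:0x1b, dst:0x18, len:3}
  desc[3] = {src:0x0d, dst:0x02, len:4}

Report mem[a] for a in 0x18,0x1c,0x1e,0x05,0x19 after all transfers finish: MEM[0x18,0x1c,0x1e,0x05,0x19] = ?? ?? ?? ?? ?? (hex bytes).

#0 dst[0x1a+6] := {0xba,0xb4,0xf3,0x99,0xb7,0x97}
#1 dst[0x21+3] := {0x9b,0xe1,0x28}
#2 dst[0x18+3] := {0xb4,0xf3,0x99}
#3 dst[0x02+4] := {0xb4,0xf3,0x99,0xb7}
query mem[0x18]=0xb4, mem[0x1c]=0xf3, mem[0x1e]=0xb7, mem[0x05]=0xb7, mem[0x19]=0xf3

MEM[0x18,0x1c,0x1e,0x05,0x19] = b4 f3 b7 b7 f3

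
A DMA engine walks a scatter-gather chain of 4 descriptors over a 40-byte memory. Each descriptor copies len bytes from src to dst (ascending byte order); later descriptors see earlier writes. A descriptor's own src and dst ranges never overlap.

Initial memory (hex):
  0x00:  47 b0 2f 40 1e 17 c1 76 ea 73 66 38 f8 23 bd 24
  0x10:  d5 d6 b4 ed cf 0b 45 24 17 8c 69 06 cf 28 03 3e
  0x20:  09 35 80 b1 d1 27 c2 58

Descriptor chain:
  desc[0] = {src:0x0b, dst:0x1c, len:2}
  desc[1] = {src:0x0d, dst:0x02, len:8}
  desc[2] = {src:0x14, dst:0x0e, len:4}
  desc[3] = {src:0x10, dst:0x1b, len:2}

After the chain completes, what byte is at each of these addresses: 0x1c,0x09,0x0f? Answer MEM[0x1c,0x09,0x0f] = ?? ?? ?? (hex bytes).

[0] 0x0b->0x1c len=2 : 38 f8
[1] 0x0d->0x02 len=8 : 23 bd 24 d5 d6 b4 ed cf
[2] 0x14->0x0e len=4 : cf 0b 45 24
[3] 0x10->0x1b len=2 : 45 24
query mem[0x1c]=0x24, mem[0x09]=0xcf, mem[0x0f]=0x0b

MEM[0x1c,0x09,0x0f] = 24 cf 0b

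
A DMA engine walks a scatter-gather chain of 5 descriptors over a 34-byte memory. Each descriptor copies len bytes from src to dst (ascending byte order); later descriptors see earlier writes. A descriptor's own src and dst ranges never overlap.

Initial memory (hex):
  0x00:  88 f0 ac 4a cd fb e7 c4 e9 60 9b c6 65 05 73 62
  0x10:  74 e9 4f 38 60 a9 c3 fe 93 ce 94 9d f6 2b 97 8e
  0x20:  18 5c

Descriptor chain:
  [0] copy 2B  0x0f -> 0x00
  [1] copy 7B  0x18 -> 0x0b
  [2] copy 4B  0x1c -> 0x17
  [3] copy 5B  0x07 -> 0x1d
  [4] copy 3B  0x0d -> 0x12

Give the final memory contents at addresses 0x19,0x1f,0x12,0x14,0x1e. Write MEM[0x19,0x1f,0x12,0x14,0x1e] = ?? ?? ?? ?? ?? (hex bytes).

MEM[0x19,0x1f,0x12,0x14,0x1e] = 97 60 94 f6 e9

#0 dst[0x00+2] := {0x62,0x74}
#1 dst[0x0b+7] := {0x93,0xce,0x94,0x9d,0xf6,0x2b,0x97}
#2 dst[0x17+4] := {0xf6,0x2b,0x97,0x8e}
#3 dst[0x1d+5] := {0xc4,0xe9,0x60,0x9b,0x93}
#4 dst[0x12+3] := {0x94,0x9d,0xf6}
query mem[0x19]=0x97, mem[0x1f]=0x60, mem[0x12]=0x94, mem[0x14]=0xf6, mem[0x1e]=0xe9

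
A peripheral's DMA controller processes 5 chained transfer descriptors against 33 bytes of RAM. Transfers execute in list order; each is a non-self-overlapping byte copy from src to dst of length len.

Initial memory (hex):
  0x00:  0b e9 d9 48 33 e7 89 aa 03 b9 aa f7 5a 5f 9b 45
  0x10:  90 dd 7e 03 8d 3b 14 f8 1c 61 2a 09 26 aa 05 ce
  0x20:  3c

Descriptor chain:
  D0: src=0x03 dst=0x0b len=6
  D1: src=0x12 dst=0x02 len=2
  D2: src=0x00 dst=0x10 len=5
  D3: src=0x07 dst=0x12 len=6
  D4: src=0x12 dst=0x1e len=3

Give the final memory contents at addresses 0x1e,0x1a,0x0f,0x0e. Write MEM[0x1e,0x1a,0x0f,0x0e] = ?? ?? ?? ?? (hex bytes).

MEM[0x1e,0x1a,0x0f,0x0e] = aa 2a aa 89

D0: mem[0x0b..0x10] <- [48 33 e7 89 aa 03]
D1: mem[0x02..0x03] <- [7e 03]
D2: mem[0x10..0x14] <- [0b e9 7e 03 33]
D3: mem[0x12..0x17] <- [aa 03 b9 aa 48 33]
D4: mem[0x1e..0x20] <- [aa 03 b9]
query mem[0x1e]=0xaa, mem[0x1a]=0x2a, mem[0x0f]=0xaa, mem[0x0e]=0x89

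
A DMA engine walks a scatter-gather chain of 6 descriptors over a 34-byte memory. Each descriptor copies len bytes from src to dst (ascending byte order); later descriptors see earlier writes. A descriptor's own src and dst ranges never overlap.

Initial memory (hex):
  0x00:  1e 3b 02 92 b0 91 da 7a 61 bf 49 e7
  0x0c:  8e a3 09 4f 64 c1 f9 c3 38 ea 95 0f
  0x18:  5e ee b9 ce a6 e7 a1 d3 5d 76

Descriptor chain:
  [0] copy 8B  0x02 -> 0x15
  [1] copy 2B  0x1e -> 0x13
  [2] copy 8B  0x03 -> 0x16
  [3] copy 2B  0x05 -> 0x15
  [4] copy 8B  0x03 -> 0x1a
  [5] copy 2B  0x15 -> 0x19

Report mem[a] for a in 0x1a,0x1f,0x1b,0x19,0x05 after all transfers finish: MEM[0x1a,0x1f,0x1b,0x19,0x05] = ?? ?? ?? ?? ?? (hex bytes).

MEM[0x1a,0x1f,0x1b,0x19,0x05] = da 61 b0 91 91

[0] 0x02->0x15 len=8 : 02 92 b0 91 da 7a 61 bf
[1] 0x1e->0x13 len=2 : a1 d3
[2] 0x03->0x16 len=8 : 92 b0 91 da 7a 61 bf 49
[3] 0x05->0x15 len=2 : 91 da
[4] 0x03->0x1a len=8 : 92 b0 91 da 7a 61 bf 49
[5] 0x15->0x19 len=2 : 91 da
query mem[0x1a]=0xda, mem[0x1f]=0x61, mem[0x1b]=0xb0, mem[0x19]=0x91, mem[0x05]=0x91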